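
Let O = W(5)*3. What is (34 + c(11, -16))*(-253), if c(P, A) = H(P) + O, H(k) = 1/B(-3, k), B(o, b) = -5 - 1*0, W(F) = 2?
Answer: -50347/5 ≈ -10069.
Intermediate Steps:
B(o, b) = -5 (B(o, b) = -5 + 0 = -5)
O = 6 (O = 2*3 = 6)
H(k) = -⅕ (H(k) = 1/(-5) = -⅕)
c(P, A) = 29/5 (c(P, A) = -⅕ + 6 = 29/5)
(34 + c(11, -16))*(-253) = (34 + 29/5)*(-253) = (199/5)*(-253) = -50347/5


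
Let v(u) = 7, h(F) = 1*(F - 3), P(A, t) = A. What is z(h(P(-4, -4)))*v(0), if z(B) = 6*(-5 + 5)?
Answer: 0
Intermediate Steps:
h(F) = -3 + F (h(F) = 1*(-3 + F) = -3 + F)
z(B) = 0 (z(B) = 6*0 = 0)
z(h(P(-4, -4)))*v(0) = 0*7 = 0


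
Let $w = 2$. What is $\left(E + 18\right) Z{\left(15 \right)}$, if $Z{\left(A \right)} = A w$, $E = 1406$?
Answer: $42720$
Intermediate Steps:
$Z{\left(A \right)} = 2 A$ ($Z{\left(A \right)} = A 2 = 2 A$)
$\left(E + 18\right) Z{\left(15 \right)} = \left(1406 + 18\right) 2 \cdot 15 = 1424 \cdot 30 = 42720$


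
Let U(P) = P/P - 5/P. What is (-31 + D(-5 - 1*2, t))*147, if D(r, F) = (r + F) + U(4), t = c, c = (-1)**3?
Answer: -23079/4 ≈ -5769.8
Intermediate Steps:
U(P) = 1 - 5/P
c = -1
t = -1
D(r, F) = -1/4 + F + r (D(r, F) = (r + F) + (-5 + 4)/4 = (F + r) + (1/4)*(-1) = (F + r) - 1/4 = -1/4 + F + r)
(-31 + D(-5 - 1*2, t))*147 = (-31 + (-1/4 - 1 + (-5 - 1*2)))*147 = (-31 + (-1/4 - 1 + (-5 - 2)))*147 = (-31 + (-1/4 - 1 - 7))*147 = (-31 - 33/4)*147 = -157/4*147 = -23079/4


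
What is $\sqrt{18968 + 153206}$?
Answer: $\sqrt{172174} \approx 414.94$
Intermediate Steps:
$\sqrt{18968 + 153206} = \sqrt{172174}$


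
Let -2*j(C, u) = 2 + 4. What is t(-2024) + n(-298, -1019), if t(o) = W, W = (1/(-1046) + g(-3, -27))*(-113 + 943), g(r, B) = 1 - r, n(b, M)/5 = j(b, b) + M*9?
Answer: -22254065/523 ≈ -42551.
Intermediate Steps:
j(C, u) = -3 (j(C, u) = -(2 + 4)/2 = -½*6 = -3)
n(b, M) = -15 + 45*M (n(b, M) = 5*(-3 + M*9) = 5*(-3 + 9*M) = -15 + 45*M)
W = 1735945/523 (W = (1/(-1046) + (1 - 1*(-3)))*(-113 + 943) = (-1/1046 + (1 + 3))*830 = (-1/1046 + 4)*830 = (4183/1046)*830 = 1735945/523 ≈ 3319.2)
t(o) = 1735945/523
t(-2024) + n(-298, -1019) = 1735945/523 + (-15 + 45*(-1019)) = 1735945/523 + (-15 - 45855) = 1735945/523 - 45870 = -22254065/523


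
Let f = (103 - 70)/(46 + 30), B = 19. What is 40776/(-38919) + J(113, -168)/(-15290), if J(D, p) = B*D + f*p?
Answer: -4459838931/3768786230 ≈ -1.1834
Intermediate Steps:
f = 33/76 ≈ 0.43421
J(D, p) = 19*D + 33*p/76
40776/(-38919) + J(113, -168)/(-15290) = 40776/(-38919) + (19*113 + (33/76)*(-168))/(-15290) = 40776*(-1/38919) + (2147 - 1386/19)*(-1/15290) = -13592/12973 + (39407/19)*(-1/15290) = -13592/12973 - 39407/290510 = -4459838931/3768786230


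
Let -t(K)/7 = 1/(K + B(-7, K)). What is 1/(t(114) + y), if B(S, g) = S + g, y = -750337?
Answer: -221/165824484 ≈ -1.3327e-6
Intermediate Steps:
t(K) = -7/(-7 + 2*K) (t(K) = -7/(K + (-7 + K)) = -7/(-7 + 2*K))
1/(t(114) + y) = 1/(-7/(-7 + 2*114) - 750337) = 1/(-7/(-7 + 228) - 750337) = 1/(-7/221 - 750337) = 1/(-165824484/221) = -221/165824484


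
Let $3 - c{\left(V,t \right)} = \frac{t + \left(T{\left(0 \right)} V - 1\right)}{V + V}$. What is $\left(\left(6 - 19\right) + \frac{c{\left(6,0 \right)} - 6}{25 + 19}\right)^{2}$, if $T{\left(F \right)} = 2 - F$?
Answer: $\frac{47761921}{278784} \approx 171.32$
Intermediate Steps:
$c{\left(V,t \right)} = 3 - \frac{-1 + t + 2 V}{2 V}$ ($c{\left(V,t \right)} = 3 - \frac{t + \left(\left(2 - 0\right) V - 1\right)}{V + V} = 3 - \frac{t + \left(\left(2 + 0\right) V - 1\right)}{2 V} = 3 - \left(t + \left(2 V - 1\right)\right) \frac{1}{2 V} = 3 - \left(t + \left(-1 + 2 V\right)\right) \frac{1}{2 V} = 3 - \left(-1 + t + 2 V\right) \frac{1}{2 V} = 3 - \frac{-1 + t + 2 V}{2 V}$)
$\left(\left(6 - 19\right) + \frac{c{\left(6,0 \right)} - 6}{25 + 19}\right)^{2} = \left(\left(6 - 19\right) + \frac{\frac{1 - 0 + 4 \cdot 6}{2 \cdot 6} - 6}{25 + 19}\right)^{2} = \left(\left(6 - 19\right) + \frac{\frac{1}{2} \cdot \frac{1}{6} \left(1 + 0 + 24\right) - 6}{44}\right)^{2} = \left(-13 + \left(\frac{1}{2} \cdot \frac{1}{6} \cdot 25 - 6\right) \frac{1}{44}\right)^{2} = \left(-13 + \left(\frac{25}{12} - 6\right) \frac{1}{44}\right)^{2} = \left(-13 - \frac{47}{528}\right)^{2} = \left(- \frac{6911}{528}\right)^{2} = \frac{47761921}{278784}$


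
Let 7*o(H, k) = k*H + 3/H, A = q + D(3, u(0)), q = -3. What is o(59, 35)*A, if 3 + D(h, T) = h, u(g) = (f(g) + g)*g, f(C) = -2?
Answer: -365514/413 ≈ -885.02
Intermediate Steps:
u(g) = g*(-2 + g) (u(g) = (-2 + g)*g = g*(-2 + g))
D(h, T) = -3 + h
A = -3 (A = -3 + (-3 + 3) = -3 + 0 = -3)
o(H, k) = 3/(7*H) + H*k/7 (o(H, k) = (k*H + 3/H)/7 = (H*k + 3/H)/7 = (3/H + H*k)/7 = 3/(7*H) + H*k/7)
o(59, 35)*A = ((1/7)*(3 + 35*59**2)/59)*(-3) = ((1/7)*(1/59)*(3 + 35*3481))*(-3) = ((1/7)*(1/59)*(3 + 121835))*(-3) = ((1/7)*(1/59)*121838)*(-3) = (121838/413)*(-3) = -365514/413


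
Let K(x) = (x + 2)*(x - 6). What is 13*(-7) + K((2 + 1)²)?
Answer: -58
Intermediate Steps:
K(x) = (-6 + x)*(2 + x) (K(x) = (2 + x)*(-6 + x) = (-6 + x)*(2 + x))
13*(-7) + K((2 + 1)²) = 13*(-7) + (-12 + ((2 + 1)²)² - 4*(2 + 1)²) = -91 + (-12 + (3²)² - 4*3²) = -91 + (-12 + 9² - 4*9) = -91 + (-12 + 81 - 36) = -91 + 33 = -58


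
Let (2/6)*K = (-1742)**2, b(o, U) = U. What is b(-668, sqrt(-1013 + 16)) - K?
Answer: -9103692 + I*sqrt(997) ≈ -9.1037e+6 + 31.575*I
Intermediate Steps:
K = 9103692 (K = 3*(-1742)**2 = 3*3034564 = 9103692)
b(-668, sqrt(-1013 + 16)) - K = sqrt(-1013 + 16) - 1*9103692 = sqrt(-997) - 9103692 = I*sqrt(997) - 9103692 = -9103692 + I*sqrt(997)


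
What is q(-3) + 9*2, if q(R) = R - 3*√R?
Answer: 15 - 3*I*√3 ≈ 15.0 - 5.1962*I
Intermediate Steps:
q(-3) + 9*2 = (-3 - 3*I*√3) + 9*2 = (-3 - 3*I*√3) + 18 = 15 - 3*I*√3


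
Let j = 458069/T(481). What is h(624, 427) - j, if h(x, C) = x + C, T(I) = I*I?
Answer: 242702342/231361 ≈ 1049.0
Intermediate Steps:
T(I) = I**2
h(x, C) = C + x
j = 458069/231361 (j = 458069/(481**2) = 458069/231361 ≈ 1.9799)
h(624, 427) - j = (427 + 624) - 1*458069/231361 = 1051 - 458069/231361 = 242702342/231361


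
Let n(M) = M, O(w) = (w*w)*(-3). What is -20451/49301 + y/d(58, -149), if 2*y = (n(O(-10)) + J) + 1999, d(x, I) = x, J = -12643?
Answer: -135480615/1429729 ≈ -94.760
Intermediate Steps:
O(w) = -3*w² (O(w) = w²*(-3) = -3*w²)
y = -5472 (y = ((-3*(-10)² - 12643) + 1999)/2 = ((-3*100 - 12643) + 1999)/2 = ((-300 - 12643) + 1999)/2 = (-12943 + 1999)/2 = (½)*(-10944) = -5472)
-20451/49301 + y/d(58, -149) = -20451/49301 - 5472/58 = -20451*1/49301 - 5472*1/58 = -20451/49301 - 2736/29 = -135480615/1429729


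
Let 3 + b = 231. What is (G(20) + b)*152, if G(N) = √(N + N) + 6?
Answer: 35568 + 304*√10 ≈ 36529.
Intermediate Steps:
b = 228 (b = -3 + 231 = 228)
G(N) = 6 + √2*√N (G(N) = √(2*N) + 6 = √2*√N + 6 = 6 + √2*√N)
(G(20) + b)*152 = ((6 + √2*√20) + 228)*152 = ((6 + √2*(2*√5)) + 228)*152 = ((6 + 2*√10) + 228)*152 = (234 + 2*√10)*152 = 35568 + 304*√10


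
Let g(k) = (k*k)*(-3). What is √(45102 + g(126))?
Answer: I*√2526 ≈ 50.259*I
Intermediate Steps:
g(k) = -3*k² (g(k) = k²*(-3) = -3*k²)
√(45102 + g(126)) = √(45102 - 3*126²) = √(45102 - 3*15876) = √(45102 - 47628) = √(-2526) = I*√2526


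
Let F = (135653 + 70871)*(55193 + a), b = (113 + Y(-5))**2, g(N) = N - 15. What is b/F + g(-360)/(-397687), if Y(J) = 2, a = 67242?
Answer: 1897484327615/2011164079876156 ≈ 0.00094348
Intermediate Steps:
g(N) = -15 + N
b = 13225 (b = (113 + 2)**2 = 115**2 = 13225)
F = 25285765940 (F = (135653 + 70871)*(55193 + 67242) = 206524*122435 = 25285765940)
b/F + g(-360)/(-397687) = 13225/25285765940 + (-15 - 360)/(-397687) = 13225*(1/25285765940) - 375*(-1/397687) = 2645/5057153188 + 375/397687 = 1897484327615/2011164079876156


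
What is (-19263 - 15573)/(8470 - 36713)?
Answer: 34836/28243 ≈ 1.2334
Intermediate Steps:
(-19263 - 15573)/(8470 - 36713) = -34836/(-28243) = -34836*(-1/28243) = 34836/28243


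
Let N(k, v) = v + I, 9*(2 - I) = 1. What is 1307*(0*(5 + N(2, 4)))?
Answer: 0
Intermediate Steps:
I = 17/9 (I = 2 - ⅑*1 = 2 - ⅑ = 17/9 ≈ 1.8889)
N(k, v) = 17/9 + v (N(k, v) = v + 17/9 = 17/9 + v)
1307*(0*(5 + N(2, 4))) = 1307*(0*(5 + (17/9 + 4))) = 1307*(0*(5 + 53/9)) = 1307*(0*(98/9)) = 1307*0 = 0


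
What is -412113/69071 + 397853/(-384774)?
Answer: -186050472025/26576724954 ≈ -7.0005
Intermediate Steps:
-412113/69071 + 397853/(-384774) = -412113*1/69071 + 397853*(-1/384774) = -412113/69071 - 397853/384774 = -186050472025/26576724954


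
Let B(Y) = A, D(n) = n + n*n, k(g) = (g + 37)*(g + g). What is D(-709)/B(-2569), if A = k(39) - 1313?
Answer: 501972/4615 ≈ 108.77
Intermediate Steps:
k(g) = 2*g*(37 + g) (k(g) = (37 + g)*(2*g) = 2*g*(37 + g))
D(n) = n + n²
A = 4615 (A = 2*39*(37 + 39) - 1313 = 2*39*76 - 1313 = 5928 - 1313 = 4615)
B(Y) = 4615
D(-709)/B(-2569) = -709*(1 - 709)/4615 = -709*(-708)*(1/4615) = 501972*(1/4615) = 501972/4615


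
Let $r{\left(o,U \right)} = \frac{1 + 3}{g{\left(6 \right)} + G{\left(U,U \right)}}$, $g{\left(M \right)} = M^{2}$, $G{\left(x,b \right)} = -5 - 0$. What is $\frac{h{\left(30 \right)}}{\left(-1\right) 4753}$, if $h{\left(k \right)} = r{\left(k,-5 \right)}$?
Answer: $- \frac{4}{147343} \approx -2.7148 \cdot 10^{-5}$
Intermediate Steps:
$G{\left(x,b \right)} = -5$ ($G{\left(x,b \right)} = -5 + 0 = -5$)
$r{\left(o,U \right)} = \frac{4}{31}$ ($r{\left(o,U \right)} = \frac{1 + 3}{6^{2} - 5} = \frac{4}{36 - 5} = \frac{4}{31}$)
$h{\left(k \right)} = \frac{4}{31}$
$\frac{h{\left(30 \right)}}{\left(-1\right) 4753} = \frac{4}{31 \left(\left(-1\right) 4753\right)} = \frac{4}{31 \left(-4753\right)} = \frac{4}{31} \left(- \frac{1}{4753}\right) = - \frac{4}{147343}$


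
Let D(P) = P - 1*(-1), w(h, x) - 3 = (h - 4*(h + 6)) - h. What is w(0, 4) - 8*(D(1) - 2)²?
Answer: -21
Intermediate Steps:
w(h, x) = -21 - 4*h (w(h, x) = 3 + ((h - 4*(h + 6)) - h) = 3 + ((h - 4*(6 + h)) - h) = 3 + ((h + (-24 - 4*h)) - h) = 3 + ((-24 - 3*h) - h) = 3 + (-24 - 4*h) = -21 - 4*h)
D(P) = 1 + P (D(P) = P + 1 = 1 + P)
w(0, 4) - 8*(D(1) - 2)² = (-21 - 4*0) - 8*((1 + 1) - 2)² = (-21 + 0) - 8*(2 - 2)² = -21 - 8*0² = -21 - 8*0 = -21 + 0 = -21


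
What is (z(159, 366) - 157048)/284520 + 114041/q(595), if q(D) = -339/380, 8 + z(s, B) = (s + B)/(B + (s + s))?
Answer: -937071827212609/7330373280 ≈ -1.2783e+5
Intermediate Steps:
z(s, B) = -8 + (B + s)/(B + 2*s) (z(s, B) = -8 + (s + B)/(B + (s + s)) = -8 + (B + s)/(B + 2*s))
q(D) = -339/380 (q(D) = -339*1/380 = -339/380)
(z(159, 366) - 157048)/284520 + 114041/q(595) = ((-15*159 - 7*366)/(366 + 2*159) - 157048)/284520 + 114041/(-339/380) = ((-2385 - 2562)/(366 + 318) - 157048)*(1/284520) + 114041*(-380/339) = (-4947/684 - 157048)*(1/284520) - 43335580/339 = ((1/684)*(-4947) - 157048)*(1/284520) - 43335580/339 = (-1649/228 - 157048)*(1/284520) - 43335580/339 = -35808593/228*1/284520 - 43335580/339 = -35808593/64870560 - 43335580/339 = -937071827212609/7330373280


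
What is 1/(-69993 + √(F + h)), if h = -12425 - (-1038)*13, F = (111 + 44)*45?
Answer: -69993/4899012005 - 2*√2011/4899012005 ≈ -1.4305e-5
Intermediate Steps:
F = 6975 (F = 155*45 = 6975)
h = 1069 (h = -12425 - 1*(-13494) = -12425 + 13494 = 1069)
1/(-69993 + √(F + h)) = 1/(-69993 + √(6975 + 1069)) = 1/(-69993 + √8044) = 1/(-69993 + 2*√2011)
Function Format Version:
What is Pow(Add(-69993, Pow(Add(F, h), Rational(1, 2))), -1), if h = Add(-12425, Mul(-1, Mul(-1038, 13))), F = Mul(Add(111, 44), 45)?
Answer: Add(Rational(-69993, 4899012005), Mul(Rational(-2, 4899012005), Pow(2011, Rational(1, 2)))) ≈ -1.4305e-5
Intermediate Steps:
F = 6975 (F = Mul(155, 45) = 6975)
h = 1069 (h = Add(-12425, Mul(-1, -13494)) = Add(-12425, 13494) = 1069)
Pow(Add(-69993, Pow(Add(F, h), Rational(1, 2))), -1) = Pow(Add(-69993, Pow(Add(6975, 1069), Rational(1, 2))), -1) = Pow(Add(-69993, Pow(8044, Rational(1, 2))), -1) = Pow(Add(-69993, Mul(2, Pow(2011, Rational(1, 2)))), -1)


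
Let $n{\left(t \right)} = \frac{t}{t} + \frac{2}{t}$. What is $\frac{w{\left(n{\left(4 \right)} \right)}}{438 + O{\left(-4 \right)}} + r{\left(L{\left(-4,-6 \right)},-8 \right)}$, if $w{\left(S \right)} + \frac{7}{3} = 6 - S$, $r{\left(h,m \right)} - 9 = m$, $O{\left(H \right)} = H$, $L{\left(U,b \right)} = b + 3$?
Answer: $\frac{2617}{2604} \approx 1.005$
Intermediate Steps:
$L{\left(U,b \right)} = 3 + b$
$r{\left(h,m \right)} = 9 + m$
$n{\left(t \right)} = 1 + \frac{2}{t}$
$w{\left(S \right)} = \frac{11}{3} - S$ ($w{\left(S \right)} = - \frac{7}{3} - \left(-6 + S\right) = \frac{11}{3} - S$)
$\frac{w{\left(n{\left(4 \right)} \right)}}{438 + O{\left(-4 \right)}} + r{\left(L{\left(-4,-6 \right)},-8 \right)} = \frac{\frac{11}{3} - \frac{2 + 4}{4}}{438 - 4} + \left(9 - 8\right) = \frac{\frac{11}{3} - \frac{1}{4} \cdot 6}{434} + 1 = \frac{\frac{11}{3} - \frac{3}{2}}{434} + 1 = \frac{1}{434} \cdot \frac{13}{6} + 1 = \frac{13}{2604} + 1 = \frac{2617}{2604}$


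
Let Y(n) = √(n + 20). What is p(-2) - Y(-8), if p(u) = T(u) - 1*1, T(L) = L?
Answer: -3 - 2*√3 ≈ -6.4641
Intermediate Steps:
Y(n) = √(20 + n)
p(u) = -1 + u (p(u) = u - 1*1 = u - 1 = -1 + u)
p(-2) - Y(-8) = (-1 - 2) - √(20 - 8) = -3 - √12 = -3 - 2*√3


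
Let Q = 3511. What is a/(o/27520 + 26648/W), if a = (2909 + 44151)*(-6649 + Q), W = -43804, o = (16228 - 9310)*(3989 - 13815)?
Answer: 855861965932800/14319066329 ≈ 59771.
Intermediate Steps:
o = -67976268 (o = 6918*(-9826) = -67976268)
a = -147674280 (a = (2909 + 44151)*(-6649 + 3511) = 47060*(-3138) = -147674280)
a/(o/27520 + 26648/W) = -147674280/(-67976268/27520 + 26648/(-43804)) = -147674280/(-67976268*1/27520 + 26648*(-1/43804)) = -147674280/(-16994067/6880 - 6662/10951) = -147674280/(-186147862277/75342880) = -147674280*(-75342880/186147862277) = 855861965932800/14319066329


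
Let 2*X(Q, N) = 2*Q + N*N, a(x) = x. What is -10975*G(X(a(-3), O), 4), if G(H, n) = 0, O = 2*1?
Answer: 0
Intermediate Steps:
O = 2
X(Q, N) = Q + N²/2 (X(Q, N) = (2*Q + N*N)/2 = (2*Q + N²)/2 = (N² + 2*Q)/2 = Q + N²/2)
-10975*G(X(a(-3), O), 4) = -10975*0 = 0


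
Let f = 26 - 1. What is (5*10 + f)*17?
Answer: 1275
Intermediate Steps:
f = 25
(5*10 + f)*17 = (5*10 + 25)*17 = (50 + 25)*17 = 75*17 = 1275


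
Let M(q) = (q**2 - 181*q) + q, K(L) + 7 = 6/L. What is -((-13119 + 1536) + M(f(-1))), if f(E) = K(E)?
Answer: 9074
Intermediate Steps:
K(L) = -7 + 6/L
f(E) = -7 + 6/E
M(q) = q**2 - 180*q
-((-13119 + 1536) + M(f(-1))) = -((-13119 + 1536) + (-7 + 6/(-1))*(-180 + (-7 + 6/(-1)))) = -(-11583 + (-7 + 6*(-1))*(-180 + (-7 + 6*(-1)))) = -(-11583 + (-7 - 6)*(-180 + (-7 - 6))) = -(-11583 - 13*(-180 - 13)) = -(-11583 - 13*(-193)) = -(-11583 + 2509) = -1*(-9074) = 9074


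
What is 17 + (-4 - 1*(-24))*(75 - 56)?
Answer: 397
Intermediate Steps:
17 + (-4 - 1*(-24))*(75 - 56) = 17 + (-4 + 24)*19 = 17 + 20*19 = 17 + 380 = 397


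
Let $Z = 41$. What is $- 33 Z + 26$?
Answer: $-1327$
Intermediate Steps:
$- 33 Z + 26 = \left(-33\right) 41 + 26 = -1353 + 26 = -1327$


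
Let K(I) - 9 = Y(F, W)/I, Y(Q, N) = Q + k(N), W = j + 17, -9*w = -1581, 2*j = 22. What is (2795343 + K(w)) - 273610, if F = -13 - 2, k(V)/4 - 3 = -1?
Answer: 1328958013/527 ≈ 2.5217e+6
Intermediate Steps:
j = 11 (j = (½)*22 = 11)
k(V) = 8 (k(V) = 12 + 4*(-1) = 12 - 4 = 8)
w = 527/3 (w = -⅑*(-1581) = 527/3 ≈ 175.67)
F = -15
W = 28 (W = 11 + 17 = 28)
Y(Q, N) = 8 + Q (Y(Q, N) = Q + 8 = 8 + Q)
K(I) = 9 - 7/I (K(I) = 9 + (8 - 15)/I = 9 - 7/I)
(2795343 + K(w)) - 273610 = (2795343 + (9 - 7/527/3)) - 273610 = (2795343 + (9 - 7*3/527)) - 273610 = (2795343 + (9 - 21/527)) - 273610 = (2795343 + 4722/527) - 273610 = 1473150483/527 - 273610 = 1328958013/527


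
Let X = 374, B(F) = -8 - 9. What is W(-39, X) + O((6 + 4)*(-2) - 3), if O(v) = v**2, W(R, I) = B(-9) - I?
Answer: 138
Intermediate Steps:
B(F) = -17
W(R, I) = -17 - I
W(-39, X) + O((6 + 4)*(-2) - 3) = (-17 - 1*374) + ((6 + 4)*(-2) - 3)**2 = (-17 - 374) + (10*(-2) - 3)**2 = -391 + (-20 - 3)**2 = -391 + (-23)**2 = -391 + 529 = 138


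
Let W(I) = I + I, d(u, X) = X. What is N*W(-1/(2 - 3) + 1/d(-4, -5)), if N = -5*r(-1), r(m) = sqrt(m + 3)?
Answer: -8*sqrt(2) ≈ -11.314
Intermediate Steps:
r(m) = sqrt(3 + m)
W(I) = 2*I
N = -5*sqrt(2) (N = -5*sqrt(3 - 1) = -5*sqrt(2) ≈ -7.0711)
N*W(-1/(2 - 3) + 1/d(-4, -5)) = (-5*sqrt(2))*(2*(-1/(2 - 3) + 1/(-5))) = (-5*sqrt(2))*(2*(-1/(-1) + 1*(-1/5))) = (-5*sqrt(2))*(2*(-1*(-1) - 1/5)) = (-5*sqrt(2))*(2*(1 - 1/5)) = (-5*sqrt(2))*(2*(4/5)) = -5*sqrt(2)*(8/5) = -8*sqrt(2)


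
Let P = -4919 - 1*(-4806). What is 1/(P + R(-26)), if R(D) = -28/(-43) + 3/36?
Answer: -516/57929 ≈ -0.0089075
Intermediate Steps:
P = -113 (P = -4919 + 4806 = -113)
R(D) = 379/516 (R(D) = -28*(-1/43) + 3*(1/36) = 28/43 + 1/12 = 379/516)
1/(P + R(-26)) = 1/(-113 + 379/516) = 1/(-57929/516) = -516/57929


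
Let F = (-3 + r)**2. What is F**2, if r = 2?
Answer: 1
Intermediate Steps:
F = 1 (F = (-3 + 2)**2 = (-1)**2 = 1)
F**2 = 1**2 = 1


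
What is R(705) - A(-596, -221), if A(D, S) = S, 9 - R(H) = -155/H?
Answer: 32461/141 ≈ 230.22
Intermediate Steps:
R(H) = 9 + 155/H (R(H) = 9 - (-155)/H = 9 + 155/H)
R(705) - A(-596, -221) = (9 + 155/705) - 1*(-221) = (9 + 155*(1/705)) + 221 = (9 + 31/141) + 221 = 1300/141 + 221 = 32461/141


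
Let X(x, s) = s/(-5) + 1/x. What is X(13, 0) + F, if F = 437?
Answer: 5682/13 ≈ 437.08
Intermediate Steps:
X(x, s) = 1/x - s/5 (X(x, s) = s*(-⅕) + 1/x = -s/5 + 1/x = 1/x - s/5)
X(13, 0) + F = (1/13 - ⅕*0) + 437 = (1/13 + 0) + 437 = 1/13 + 437 = 5682/13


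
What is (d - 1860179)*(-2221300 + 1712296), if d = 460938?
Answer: 712219265964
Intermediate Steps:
(d - 1860179)*(-2221300 + 1712296) = (460938 - 1860179)*(-2221300 + 1712296) = -1399241*(-509004) = 712219265964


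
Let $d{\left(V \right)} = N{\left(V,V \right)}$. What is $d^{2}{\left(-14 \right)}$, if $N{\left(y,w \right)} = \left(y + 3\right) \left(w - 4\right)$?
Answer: $39204$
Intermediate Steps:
$N{\left(y,w \right)} = \left(-4 + w\right) \left(3 + y\right)$ ($N{\left(y,w \right)} = \left(3 + y\right) \left(-4 + w\right) = \left(-4 + w\right) \left(3 + y\right)$)
$d{\left(V \right)} = -12 + V^{2} - V$ ($d{\left(V \right)} = -12 - 4 V + 3 V + V V = -12 - 4 V + 3 V + V^{2} = -12 + V^{2} - V$)
$d^{2}{\left(-14 \right)} = \left(-12 + \left(-14\right)^{2} - -14\right)^{2} = \left(-12 + 196 + 14\right)^{2} = 198^{2} = 39204$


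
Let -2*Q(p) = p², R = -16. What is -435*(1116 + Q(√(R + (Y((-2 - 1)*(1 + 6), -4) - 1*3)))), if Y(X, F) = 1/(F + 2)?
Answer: -1958805/4 ≈ -4.8970e+5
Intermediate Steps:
Y(X, F) = 1/(2 + F)
Q(p) = -p²/2
-435*(1116 + Q(√(R + (Y((-2 - 1)*(1 + 6), -4) - 1*3)))) = -435*(1116 - (-19/2 + 1/(2*(2 - 4)))) = -435*(1116 - (-19/2 - ¼)) = -435*(1116 - (√(-16 + (-½ - 3)))²/2) = -435*(1116 - (√(-16 - 7/2))²/2) = -435*(1116 - (√(-39/2))²/2) = -435*(1116 - (I*√78/2)²/2) = -435*(1116 - ½*(-39/2)) = -435*(1116 + 39/4) = -435*4503/4 = -1958805/4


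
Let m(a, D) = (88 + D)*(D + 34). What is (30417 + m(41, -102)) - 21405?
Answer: 9964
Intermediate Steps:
m(a, D) = (34 + D)*(88 + D) (m(a, D) = (88 + D)*(34 + D) = (34 + D)*(88 + D))
(30417 + m(41, -102)) - 21405 = (30417 + (2992 + (-102)² + 122*(-102))) - 21405 = (30417 + (2992 + 10404 - 12444)) - 21405 = (30417 + 952) - 21405 = 31369 - 21405 = 9964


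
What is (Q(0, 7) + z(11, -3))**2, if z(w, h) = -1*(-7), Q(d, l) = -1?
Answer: 36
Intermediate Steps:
z(w, h) = 7
(Q(0, 7) + z(11, -3))**2 = (-1 + 7)**2 = 6**2 = 36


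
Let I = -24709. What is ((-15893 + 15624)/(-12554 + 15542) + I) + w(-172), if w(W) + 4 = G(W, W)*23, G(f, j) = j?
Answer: -85663241/2988 ≈ -28669.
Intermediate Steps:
w(W) = -4 + 23*W (w(W) = -4 + W*23 = -4 + 23*W)
((-15893 + 15624)/(-12554 + 15542) + I) + w(-172) = ((-15893 + 15624)/(-12554 + 15542) - 24709) + (-4 + 23*(-172)) = (-269/2988 - 24709) + (-4 - 3956) = (-269*1/2988 - 24709) - 3960 = (-269/2988 - 24709) - 3960 = -73830761/2988 - 3960 = -85663241/2988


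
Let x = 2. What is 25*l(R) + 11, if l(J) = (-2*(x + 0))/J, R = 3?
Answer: -67/3 ≈ -22.333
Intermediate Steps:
l(J) = -4/J (l(J) = (-2*(2 + 0))/J = (-2*2)/J = -4/J)
25*l(R) + 11 = 25*(-4/3) + 11 = -100/3 + 11 = -67/3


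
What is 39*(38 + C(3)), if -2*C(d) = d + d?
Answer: 1365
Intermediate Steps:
C(d) = -d (C(d) = -(d + d)/2 = -d)
39*(38 + C(3)) = 39*(38 - 1*3) = 39*(38 - 3) = 39*35 = 1365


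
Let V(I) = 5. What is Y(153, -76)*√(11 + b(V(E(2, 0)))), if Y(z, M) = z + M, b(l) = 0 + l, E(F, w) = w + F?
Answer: 308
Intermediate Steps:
E(F, w) = F + w
b(l) = l
Y(z, M) = M + z
Y(153, -76)*√(11 + b(V(E(2, 0)))) = (-76 + 153)*√(11 + 5) = 77*√16 = 77*4 = 308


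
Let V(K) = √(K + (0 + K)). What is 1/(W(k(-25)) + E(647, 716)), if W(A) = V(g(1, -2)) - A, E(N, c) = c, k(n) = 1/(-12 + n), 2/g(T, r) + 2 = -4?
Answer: 2940723/2105639885 - 1369*I*√6/2105639885 ≈ 0.0013966 - 1.5926e-6*I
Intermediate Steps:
g(T, r) = -⅓ (g(T, r) = 2/(-2 - 4) = 2/(-6) = 2*(-⅙) = -⅓)
V(K) = √2*√K (V(K) = √(K + K) = √(2*K) = √2*√K)
W(A) = -A + I*√6/3 (W(A) = √2*√(-⅓) - A = √2*(I*√3/3) - A = I*√6/3 - A = -A + I*√6/3)
1/(W(k(-25)) + E(647, 716)) = 1/((-1/(-12 - 25) + I*√6/3) + 716) = 1/((-1/(-37) + I*√6/3) + 716) = 1/((-1*(-1/37) + I*√6/3) + 716) = 1/((1/37 + I*√6/3) + 716) = 1/(26493/37 + I*√6/3)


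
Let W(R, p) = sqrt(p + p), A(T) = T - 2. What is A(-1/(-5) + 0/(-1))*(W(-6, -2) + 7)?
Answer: -63/5 - 18*I/5 ≈ -12.6 - 3.6*I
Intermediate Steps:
A(T) = -2 + T
W(R, p) = sqrt(2)*sqrt(p) (W(R, p) = sqrt(2*p) = sqrt(2)*sqrt(p))
A(-1/(-5) + 0/(-1))*(W(-6, -2) + 7) = (-2 + (-1/(-5) + 0/(-1)))*(sqrt(2)*sqrt(-2) + 7) = (-2 + (-1*(-1/5) + 0*(-1)))*(sqrt(2)*(I*sqrt(2)) + 7) = (-2 + (1/5 + 0))*(2*I + 7) = (-2 + 1/5)*(7 + 2*I) = -9*(7 + 2*I)/5 = -63/5 - 18*I/5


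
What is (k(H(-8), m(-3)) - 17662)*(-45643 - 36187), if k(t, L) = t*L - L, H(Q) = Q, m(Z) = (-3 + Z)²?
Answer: 1471794380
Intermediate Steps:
k(t, L) = -L + L*t (k(t, L) = L*t - L = -L + L*t)
(k(H(-8), m(-3)) - 17662)*(-45643 - 36187) = ((-3 - 3)²*(-1 - 8) - 17662)*(-45643 - 36187) = ((-6)²*(-9) - 17662)*(-81830) = (36*(-9) - 17662)*(-81830) = (-324 - 17662)*(-81830) = -17986*(-81830) = 1471794380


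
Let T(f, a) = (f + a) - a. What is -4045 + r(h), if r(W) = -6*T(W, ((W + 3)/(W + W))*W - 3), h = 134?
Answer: -4849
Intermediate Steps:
T(f, a) = f (T(f, a) = (a + f) - a = f)
r(W) = -6*W
-4045 + r(h) = -4045 - 6*134 = -4045 - 804 = -4849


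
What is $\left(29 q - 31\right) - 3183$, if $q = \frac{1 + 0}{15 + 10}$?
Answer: $- \frac{80321}{25} \approx -3212.8$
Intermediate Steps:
$q = \frac{1}{25}$ ($q = 1 \cdot \frac{1}{25} = \frac{1}{25} \approx 0.04$)
$\left(29 q - 31\right) - 3183 = \left(29 \cdot \frac{1}{25} - 31\right) - 3183 = \left(\frac{29}{25} - 31\right) - 3183 = - \frac{746}{25} - 3183 = - \frac{80321}{25}$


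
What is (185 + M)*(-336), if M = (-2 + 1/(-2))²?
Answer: -64260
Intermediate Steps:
M = 25/4 (M = (-2 - ½)² = (-5/2)² = 25/4 ≈ 6.2500)
(185 + M)*(-336) = (185 + 25/4)*(-336) = (765/4)*(-336) = -64260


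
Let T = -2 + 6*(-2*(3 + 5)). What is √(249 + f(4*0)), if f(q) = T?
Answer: √151 ≈ 12.288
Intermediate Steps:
T = -98 (T = -2 + 6*(-2*8) = -2 + 6*(-16) = -2 - 96 = -98)
f(q) = -98
√(249 + f(4*0)) = √(249 - 98) = √151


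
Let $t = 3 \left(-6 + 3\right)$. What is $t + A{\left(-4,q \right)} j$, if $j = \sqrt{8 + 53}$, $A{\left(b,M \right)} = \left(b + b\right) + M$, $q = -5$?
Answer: $-9 - 13 \sqrt{61} \approx -110.53$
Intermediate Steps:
$A{\left(b,M \right)} = M + 2 b$ ($A{\left(b,M \right)} = 2 b + M = M + 2 b$)
$t = -9$ ($t = 3 \left(-3\right) = -9$)
$j = \sqrt{61} \approx 7.8102$
$t + A{\left(-4,q \right)} j = -9 + \left(-5 + 2 \left(-4\right)\right) \sqrt{61} = -9 + \left(-5 - 8\right) \sqrt{61} = -9 - 13 \sqrt{61}$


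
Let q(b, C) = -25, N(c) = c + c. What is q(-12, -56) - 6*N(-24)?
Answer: 263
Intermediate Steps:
N(c) = 2*c
q(-12, -56) - 6*N(-24) = -25 - 6*2*(-24) = -25 - 6*(-48) = -25 - 1*(-288) = -25 + 288 = 263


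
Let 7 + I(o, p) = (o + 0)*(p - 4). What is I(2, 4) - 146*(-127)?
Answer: 18535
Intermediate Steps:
I(o, p) = -7 + o*(-4 + p) (I(o, p) = -7 + (o + 0)*(p - 4) = -7 + o*(-4 + p))
I(2, 4) - 146*(-127) = (-7 - 4*2 + 2*4) - 146*(-127) = (-7 - 8 + 8) + 18542 = -7 + 18542 = 18535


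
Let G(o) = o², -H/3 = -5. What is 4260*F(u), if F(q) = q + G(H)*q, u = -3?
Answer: -2888280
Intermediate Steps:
H = 15 (H = -3*(-5) = 15)
F(q) = 226*q (F(q) = q + 15²*q = q + 225*q = 226*q)
4260*F(u) = 4260*(226*(-3)) = 4260*(-678) = -2888280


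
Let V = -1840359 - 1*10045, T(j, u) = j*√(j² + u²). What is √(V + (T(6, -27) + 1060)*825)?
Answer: √(-975904 + 14850*√85) ≈ 915.97*I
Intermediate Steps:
V = -1850404 (V = -1840359 - 10045 = -1850404)
√(V + (T(6, -27) + 1060)*825) = √(-1850404 + (6*√(6² + (-27)²) + 1060)*825) = √(-1850404 + (6*√(36 + 729) + 1060)*825) = √(-1850404 + (6*√765 + 1060)*825) = √(-1850404 + (6*(3*√85) + 1060)*825) = √(-1850404 + (18*√85 + 1060)*825) = √(-1850404 + (1060 + 18*√85)*825) = √(-1850404 + (874500 + 14850*√85)) = √(-975904 + 14850*√85)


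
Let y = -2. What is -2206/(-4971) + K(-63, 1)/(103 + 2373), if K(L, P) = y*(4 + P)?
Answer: 2706173/6154098 ≈ 0.43973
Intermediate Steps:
K(L, P) = -8 - 2*P (K(L, P) = -2*(4 + P) = -8 - 2*P)
-2206/(-4971) + K(-63, 1)/(103 + 2373) = -2206/(-4971) + (-8 - 2*1)/(103 + 2373) = -2206*(-1/4971) + (-8 - 2)/2476 = 2206/4971 - 10*1/2476 = 2206/4971 - 5/1238 = 2706173/6154098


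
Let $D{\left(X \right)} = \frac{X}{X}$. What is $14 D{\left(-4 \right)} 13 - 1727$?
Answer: $-1545$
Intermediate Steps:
$D{\left(X \right)} = 1$
$14 D{\left(-4 \right)} 13 - 1727 = 14 \cdot 1 \cdot 13 - 1727 = 14 \cdot 13 - 1727 = 182 - 1727 = -1545$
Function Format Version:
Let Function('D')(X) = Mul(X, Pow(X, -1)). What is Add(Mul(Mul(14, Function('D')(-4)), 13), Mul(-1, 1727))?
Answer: -1545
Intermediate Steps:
Function('D')(X) = 1
Add(Mul(Mul(14, Function('D')(-4)), 13), Mul(-1, 1727)) = Add(Mul(Mul(14, 1), 13), Mul(-1, 1727)) = Add(Mul(14, 13), -1727) = Add(182, -1727) = -1545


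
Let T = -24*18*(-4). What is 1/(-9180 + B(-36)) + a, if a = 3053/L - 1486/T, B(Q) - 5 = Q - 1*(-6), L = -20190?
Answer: -5412802979/5352449760 ≈ -1.0113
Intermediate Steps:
B(Q) = 11 + Q (B(Q) = 5 + (Q - 1*(-6)) = 5 + (Q + 6) = 5 + (6 + Q) = 11 + Q)
T = 1728 (T = -432*(-4) = 1728)
a = -2939827/2907360 (a = 3053/(-20190) - 1486/1728 = 3053*(-1/20190) - 1486*1/1728 = -3053/20190 - 743/864 = -2939827/2907360 ≈ -1.0112)
1/(-9180 + B(-36)) + a = 1/(-9180 + (11 - 36)) - 2939827/2907360 = 1/(-9180 - 25) - 2939827/2907360 = 1/(-9205) - 2939827/2907360 = -1/9205 - 2939827/2907360 = -5412802979/5352449760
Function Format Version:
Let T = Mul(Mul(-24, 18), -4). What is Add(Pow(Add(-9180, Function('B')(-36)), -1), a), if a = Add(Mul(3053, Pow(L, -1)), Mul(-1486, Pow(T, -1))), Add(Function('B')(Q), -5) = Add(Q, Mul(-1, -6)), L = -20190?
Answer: Rational(-5412802979, 5352449760) ≈ -1.0113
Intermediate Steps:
Function('B')(Q) = Add(11, Q) (Function('B')(Q) = Add(5, Add(Q, Mul(-1, -6))) = Add(5, Add(Q, 6)) = Add(5, Add(6, Q)) = Add(11, Q))
T = 1728 (T = Mul(-432, -4) = 1728)
a = Rational(-2939827, 2907360) (a = Add(Mul(3053, Pow(-20190, -1)), Mul(-1486, Pow(1728, -1))) = Add(Mul(3053, Rational(-1, 20190)), Mul(-1486, Rational(1, 1728))) = Add(Rational(-3053, 20190), Rational(-743, 864)) = Rational(-2939827, 2907360) ≈ -1.0112)
Add(Pow(Add(-9180, Function('B')(-36)), -1), a) = Add(Pow(Add(-9180, Add(11, -36)), -1), Rational(-2939827, 2907360)) = Add(Pow(Add(-9180, -25), -1), Rational(-2939827, 2907360)) = Add(Pow(-9205, -1), Rational(-2939827, 2907360)) = Add(Rational(-1, 9205), Rational(-2939827, 2907360)) = Rational(-5412802979, 5352449760)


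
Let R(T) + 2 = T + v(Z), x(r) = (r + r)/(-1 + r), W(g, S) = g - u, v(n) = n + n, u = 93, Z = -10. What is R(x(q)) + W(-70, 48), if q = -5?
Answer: -550/3 ≈ -183.33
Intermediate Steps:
v(n) = 2*n
W(g, S) = -93 + g (W(g, S) = g - 1*93 = g - 93 = -93 + g)
x(r) = 2*r/(-1 + r) (x(r) = (2*r)/(-1 + r) = 2*r/(-1 + r))
R(T) = -22 + T (R(T) = -2 + (T + 2*(-10)) = -2 + (T - 20) = -2 + (-20 + T) = -22 + T)
R(x(q)) + W(-70, 48) = (-22 + 2*(-5)/(-1 - 5)) + (-93 - 70) = (-22 + 2*(-5)/(-6)) - 163 = (-22 + 2*(-5)*(-1/6)) - 163 = (-22 + 5/3) - 163 = -61/3 - 163 = -550/3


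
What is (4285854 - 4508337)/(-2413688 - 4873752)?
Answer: 222483/7287440 ≈ 0.030530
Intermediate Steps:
(4285854 - 4508337)/(-2413688 - 4873752) = -222483/(-7287440) = -222483*(-1/7287440) = 222483/7287440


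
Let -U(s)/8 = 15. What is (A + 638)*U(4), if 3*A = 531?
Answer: -97800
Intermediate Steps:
A = 177 (A = (⅓)*531 = 177)
U(s) = -120 (U(s) = -8*15 = -120)
(A + 638)*U(4) = (177 + 638)*(-120) = 815*(-120) = -97800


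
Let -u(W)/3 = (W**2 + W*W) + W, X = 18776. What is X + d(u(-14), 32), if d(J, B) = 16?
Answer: 18792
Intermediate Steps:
u(W) = -6*W**2 - 3*W (u(W) = -3*((W**2 + W*W) + W) = -3*((W**2 + W**2) + W) = -3*(2*W**2 + W) = -3*(W + 2*W**2) = -6*W**2 - 3*W)
X + d(u(-14), 32) = 18776 + 16 = 18792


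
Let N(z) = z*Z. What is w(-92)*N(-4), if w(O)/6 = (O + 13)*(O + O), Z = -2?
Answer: 697728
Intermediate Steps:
w(O) = 12*O*(13 + O) (w(O) = 6*((O + 13)*(O + O)) = 6*((13 + O)*(2*O)) = 6*(2*O*(13 + O)) = 12*O*(13 + O))
N(z) = -2*z (N(z) = z*(-2) = -2*z)
w(-92)*N(-4) = (12*(-92)*(13 - 92))*(-2*(-4)) = (12*(-92)*(-79))*8 = 87216*8 = 697728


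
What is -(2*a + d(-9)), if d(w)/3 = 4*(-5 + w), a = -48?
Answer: 264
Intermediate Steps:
d(w) = -60 + 12*w (d(w) = 3*(4*(-5 + w)) = 3*(-20 + 4*w) = -60 + 12*w)
-(2*a + d(-9)) = -(2*(-48) + (-60 + 12*(-9))) = -(-96 + (-60 - 108)) = -(-96 - 168) = -1*(-264) = 264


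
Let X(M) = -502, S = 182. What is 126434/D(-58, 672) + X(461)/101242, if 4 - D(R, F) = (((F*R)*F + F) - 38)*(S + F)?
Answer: -2803898207871/566127983407988 ≈ -0.0049528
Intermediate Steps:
D(R, F) = 4 - (182 + F)*(-38 + F + R*F²) (D(R, F) = 4 - (((F*R)*F + F) - 38)*(182 + F) = 4 - ((R*F² + F) - 38)*(182 + F) = 4 - ((F + R*F²) - 38)*(182 + F) = 4 - (-38 + F + R*F²)*(182 + F) = 4 - (182 + F)*(-38 + F + R*F²))
126434/D(-58, 672) + X(461)/101242 = 126434/(6920 - 1*672² - 144*672 - 1*(-58)*672³ - 182*(-58)*672²) - 502/101242 = 126434/(6920 - 1*451584 - 96768 - 1*(-58)*303464448 - 182*(-58)*451584) - 502*1/101242 = 126434/(6920 - 451584 - 96768 + 17600937984 + 4766920704) - 251/50621 = 126434/22367317256 - 251/50621 = 126434*(1/22367317256) - 251/50621 = 63217/11183658628 - 251/50621 = -2803898207871/566127983407988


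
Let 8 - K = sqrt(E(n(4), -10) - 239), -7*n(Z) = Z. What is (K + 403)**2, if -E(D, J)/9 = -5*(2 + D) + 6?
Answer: (2877 - I*sqrt(11207))**2/49 ≈ 1.6869e+5 - 12431.0*I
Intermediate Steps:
n(Z) = -Z/7
E(D, J) = 36 + 45*D (E(D, J) = -9*(-5*(2 + D) + 6) = -9*((-10 - 5*D) + 6) = -9*(-4 - 5*D) = 36 + 45*D)
K = 8 - I*sqrt(11207)/7 (K = 8 - sqrt((36 + 45*(-1/7*4)) - 239) = 8 - sqrt((36 + 45*(-4/7)) - 239) = 8 - sqrt((36 - 180/7) - 239) = 8 - sqrt(72/7 - 239) = 8 - sqrt(-1601/7) = 8 - I*sqrt(11207)/7 ≈ 8.0 - 15.123*I)
(K + 403)**2 = ((8 - I*sqrt(11207)/7) + 403)**2 = (411 - I*sqrt(11207)/7)**2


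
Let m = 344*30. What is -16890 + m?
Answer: -6570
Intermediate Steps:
m = 10320
-16890 + m = -16890 + 10320 = -6570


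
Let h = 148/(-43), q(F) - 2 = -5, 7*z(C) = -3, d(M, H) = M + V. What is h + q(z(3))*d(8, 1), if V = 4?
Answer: -1696/43 ≈ -39.442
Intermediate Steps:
d(M, H) = 4 + M (d(M, H) = M + 4 = 4 + M)
z(C) = -3/7 (z(C) = (⅐)*(-3) = -3/7)
q(F) = -3 (q(F) = 2 - 5 = -3)
h = -148/43 (h = 148*(-1/43) = -148/43 ≈ -3.4419)
h + q(z(3))*d(8, 1) = -148/43 - 3*(4 + 8) = -148/43 - 3*12 = -148/43 - 36 = -1696/43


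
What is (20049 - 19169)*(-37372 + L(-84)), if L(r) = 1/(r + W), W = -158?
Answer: -361761000/11 ≈ -3.2887e+7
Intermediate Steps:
L(r) = 1/(-158 + r) (L(r) = 1/(r - 158) = 1/(-158 + r))
(20049 - 19169)*(-37372 + L(-84)) = (20049 - 19169)*(-37372 + 1/(-158 - 84)) = 880*(-37372 + 1/(-242)) = 880*(-37372 - 1/242) = 880*(-9044025/242) = -361761000/11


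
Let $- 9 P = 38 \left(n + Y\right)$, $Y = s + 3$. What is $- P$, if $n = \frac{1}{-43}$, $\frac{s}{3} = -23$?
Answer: $- \frac{107882}{387} \approx -278.76$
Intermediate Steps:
$s = -69$ ($s = 3 \left(-23\right) = -69$)
$n = - \frac{1}{43} \approx -0.023256$
$Y = -66$ ($Y = -69 + 3 = -66$)
$P = \frac{107882}{387}$ ($P = - \frac{38 \left(- \frac{1}{43} - 66\right)}{9} = - \frac{38 \left(- \frac{2839}{43}\right)}{9} = \left(- \frac{1}{9}\right) \left(- \frac{107882}{43}\right) = \frac{107882}{387} \approx 278.76$)
$- P = \left(-1\right) \frac{107882}{387} = - \frac{107882}{387}$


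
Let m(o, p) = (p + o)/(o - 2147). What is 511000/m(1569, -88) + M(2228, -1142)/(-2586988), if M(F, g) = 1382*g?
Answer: -191021316081159/957832307 ≈ -1.9943e+5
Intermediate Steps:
m(o, p) = (o + p)/(-2147 + o)
511000/m(1569, -88) + M(2228, -1142)/(-2586988) = 511000/(((1569 - 88)/(-2147 + 1569))) + (1382*(-1142))/(-2586988) = 511000/((1481/(-578))) - 1578244*(-1/2586988) = 511000/((-1/578*1481)) + 394561/646747 = 511000/(-1481/578) + 394561/646747 = 511000*(-578/1481) + 394561/646747 = -295358000/1481 + 394561/646747 = -191021316081159/957832307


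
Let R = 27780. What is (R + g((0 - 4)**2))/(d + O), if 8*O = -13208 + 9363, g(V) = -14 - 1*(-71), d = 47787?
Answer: 222696/378451 ≈ 0.58844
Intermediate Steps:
g(V) = 57 (g(V) = -14 + 71 = 57)
O = -3845/8 (O = (-13208 + 9363)/8 = (1/8)*(-3845) = -3845/8 ≈ -480.63)
(R + g((0 - 4)**2))/(d + O) = (27780 + 57)/(47787 - 3845/8) = 27837/(378451/8) = 27837*(8/378451) = 222696/378451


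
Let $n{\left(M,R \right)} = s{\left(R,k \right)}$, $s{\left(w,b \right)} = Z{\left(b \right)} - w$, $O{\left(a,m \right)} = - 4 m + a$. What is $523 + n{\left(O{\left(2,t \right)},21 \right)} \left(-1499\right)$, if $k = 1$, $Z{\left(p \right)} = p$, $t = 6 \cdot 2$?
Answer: $30503$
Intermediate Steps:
$t = 12$
$O{\left(a,m \right)} = a - 4 m$
$s{\left(w,b \right)} = b - w$
$n{\left(M,R \right)} = 1 - R$
$523 + n{\left(O{\left(2,t \right)},21 \right)} \left(-1499\right) = 523 + \left(1 - 21\right) \left(-1499\right) = 523 - -29980 = 523 + 29980 = 30503$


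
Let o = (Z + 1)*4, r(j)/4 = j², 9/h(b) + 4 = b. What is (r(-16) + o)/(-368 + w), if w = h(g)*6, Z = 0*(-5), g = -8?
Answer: -2056/745 ≈ -2.7597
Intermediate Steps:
h(b) = 9/(-4 + b)
Z = 0
w = -9/2 (w = (9/(-4 - 8))*6 = (9/(-12))*6 = (9*(-1/12))*6 = -¾*6 = -9/2 ≈ -4.5000)
r(j) = 4*j²
o = 4 (o = (0 + 1)*4 = 1*4 = 4)
(r(-16) + o)/(-368 + w) = (4*(-16)² + 4)/(-368 - 9/2) = (4*256 + 4)/(-745/2) = (1024 + 4)*(-2/745) = 1028*(-2/745) = -2056/745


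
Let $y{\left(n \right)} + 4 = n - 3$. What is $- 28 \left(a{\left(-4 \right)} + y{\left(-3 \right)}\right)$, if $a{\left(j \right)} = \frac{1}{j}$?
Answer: $287$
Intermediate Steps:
$y{\left(n \right)} = -7 + n$ ($y{\left(n \right)} = -4 + \left(n - 3\right) = -4 + \left(-3 + n\right) = -7 + n$)
$- 28 \left(a{\left(-4 \right)} + y{\left(-3 \right)}\right) = - 28 \left(\frac{1}{-4} - 10\right) = - 28 \left(- \frac{1}{4} - 10\right) = \left(-28\right) \left(- \frac{41}{4}\right) = 287$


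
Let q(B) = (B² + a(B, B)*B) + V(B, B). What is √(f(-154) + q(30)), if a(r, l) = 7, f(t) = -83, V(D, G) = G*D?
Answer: √1927 ≈ 43.898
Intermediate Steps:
V(D, G) = D*G
q(B) = 2*B² + 7*B (q(B) = (B² + 7*B) + B*B = (B² + 7*B) + B² = 2*B² + 7*B)
√(f(-154) + q(30)) = √(-83 + 30*(7 + 2*30)) = √(-83 + 30*(7 + 60)) = √(-83 + 30*67) = √(-83 + 2010) = √1927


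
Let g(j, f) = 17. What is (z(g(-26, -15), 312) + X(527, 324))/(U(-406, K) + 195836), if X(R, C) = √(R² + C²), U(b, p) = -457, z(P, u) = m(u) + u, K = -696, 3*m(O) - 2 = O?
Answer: 1250/586137 + √382705/195379 ≈ 0.0052989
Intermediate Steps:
m(O) = ⅔ + O/3
z(P, u) = ⅔ + 4*u/3 (z(P, u) = (⅔ + u/3) + u = ⅔ + 4*u/3)
X(R, C) = √(C² + R²)
(z(g(-26, -15), 312) + X(527, 324))/(U(-406, K) + 195836) = ((⅔ + (4/3)*312) + √(324² + 527²))/(-457 + 195836) = ((⅔ + 416) + √(104976 + 277729))/195379 = (1250/3 + √382705)*(1/195379) = 1250/586137 + √382705/195379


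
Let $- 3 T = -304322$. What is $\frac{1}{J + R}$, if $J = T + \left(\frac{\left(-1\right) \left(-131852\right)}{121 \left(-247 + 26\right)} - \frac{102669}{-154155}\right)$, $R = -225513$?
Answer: $- \frac{242485815}{30086814995128} \approx -8.0595 \cdot 10^{-6}$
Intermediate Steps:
$T = \frac{304322}{3}$ ($T = \left(- \frac{1}{3}\right) \left(-304322\right) = \frac{304322}{3} \approx 1.0144 \cdot 10^{5}$)
$J = \frac{24596888602967}{242485815}$ ($J = \frac{304322}{3} + \left(\frac{\left(-1\right) \left(-131852\right)}{121 \left(-247 + 26\right)} - \frac{102669}{-154155}\right) = \frac{304322}{3} + \left(\frac{131852}{121 \left(-221\right)} - - \frac{34223}{51385}\right) = \frac{304322}{3} + \left(\frac{131852}{-26741} + \frac{34223}{51385}\right) = \frac{304322}{3} + \left(131852 \left(- \frac{1}{26741}\right) + \frac{34223}{51385}\right) = \frac{304322}{3} + \left(- \frac{7756}{1573} + \frac{34223}{51385}\right) = \frac{304322}{3} - \frac{344709281}{80828605} = \frac{24596888602967}{242485815} \approx 1.0144 \cdot 10^{5}$)
$\frac{1}{J + R} = \frac{1}{\frac{24596888602967}{242485815} - 225513} = \frac{1}{- \frac{30086814995128}{242485815}} = - \frac{242485815}{30086814995128}$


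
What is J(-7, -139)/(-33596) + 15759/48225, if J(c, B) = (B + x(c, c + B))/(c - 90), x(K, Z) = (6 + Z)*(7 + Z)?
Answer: 17429124511/52385402900 ≈ 0.33271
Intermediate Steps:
J(c, B) = (42 + (B + c)² + 13*c + 14*B)/(-90 + c) (J(c, B) = (B + (42 + (c + B)² + 13*(c + B)))/(c - 90) = (B + (42 + (B + c)² + 13*(B + c)))/(-90 + c) = (B + (42 + (B + c)² + (13*B + 13*c)))/(-90 + c) = (B + (42 + (B + c)² + 13*B + 13*c))/(-90 + c) = (42 + (B + c)² + 13*c + 14*B)/(-90 + c))
J(-7, -139)/(-33596) + 15759/48225 = ((42 + (-139 - 7)² + 13*(-7) + 14*(-139))/(-90 - 7))/(-33596) + 15759/48225 = ((42 + (-146)² - 91 - 1946)/(-97))*(-1/33596) + 15759*(1/48225) = -(42 + 21316 - 91 - 1946)/97*(-1/33596) + 5253/16075 = -1/97*19321*(-1/33596) + 5253/16075 = -19321/97*(-1/33596) + 5253/16075 = 19321/3258812 + 5253/16075 = 17429124511/52385402900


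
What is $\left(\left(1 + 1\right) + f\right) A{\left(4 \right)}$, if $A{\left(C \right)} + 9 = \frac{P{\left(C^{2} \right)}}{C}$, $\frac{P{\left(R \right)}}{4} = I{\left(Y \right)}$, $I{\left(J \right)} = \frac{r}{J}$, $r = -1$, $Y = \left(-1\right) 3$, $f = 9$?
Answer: $- \frac{286}{3} \approx -95.333$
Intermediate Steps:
$Y = -3$
$I{\left(J \right)} = - \frac{1}{J}$
$P{\left(R \right)} = \frac{4}{3}$ ($P{\left(R \right)} = 4 \left(- \frac{1}{-3}\right) = 4 \left(\left(-1\right) \left(- \frac{1}{3}\right)\right) = 4 \cdot \frac{1}{3} = \frac{4}{3}$)
$A{\left(C \right)} = -9 + \frac{4}{3 C}$
$\left(\left(1 + 1\right) + f\right) A{\left(4 \right)} = \left(\left(1 + 1\right) + 9\right) \left(-9 + \frac{4}{3 \cdot 4}\right) = \left(2 + 9\right) \left(-9 + \frac{4}{3} \cdot \frac{1}{4}\right) = 11 \left(-9 + \frac{1}{3}\right) = 11 \left(- \frac{26}{3}\right) = - \frac{286}{3}$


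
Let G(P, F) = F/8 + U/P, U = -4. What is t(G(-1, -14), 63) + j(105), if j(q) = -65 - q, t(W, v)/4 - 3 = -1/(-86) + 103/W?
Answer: 9736/387 ≈ 25.158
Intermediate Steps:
G(P, F) = -4/P + F/8 (G(P, F) = F/8 - 4/P = -4/P + F/8)
t(W, v) = 518/43 + 412/W (t(W, v) = 12 + 4*(-1/(-86) + 103/W) = 12 + 4*(-1*(-1/86) + 103/W) = 12 + 4*(1/86 + 103/W) = 12 + (2/43 + 412/W) = 518/43 + 412/W)
t(G(-1, -14), 63) + j(105) = (518/43 + 412/(-4/(-1) + (⅛)*(-14))) + (-65 - 1*105) = (518/43 + 412/(-4*(-1) - 7/4)) + (-65 - 105) = (518/43 + 412/(4 - 7/4)) - 170 = (518/43 + 412/(9/4)) - 170 = (518/43 + 412*(4/9)) - 170 = (518/43 + 1648/9) - 170 = 75526/387 - 170 = 9736/387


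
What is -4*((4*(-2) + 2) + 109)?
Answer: -412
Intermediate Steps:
-4*((4*(-2) + 2) + 109) = -4*((-8 + 2) + 109) = -4*(-6 + 109) = -4*103 = -412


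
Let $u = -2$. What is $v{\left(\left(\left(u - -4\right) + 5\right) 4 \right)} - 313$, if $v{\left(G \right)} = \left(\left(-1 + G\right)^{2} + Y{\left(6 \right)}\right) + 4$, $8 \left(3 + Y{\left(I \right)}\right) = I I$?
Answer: $\frac{843}{2} \approx 421.5$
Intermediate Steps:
$Y{\left(I \right)} = -3 + \frac{I^{2}}{8}$ ($Y{\left(I \right)} = -3 + \frac{I I}{8} = -3 + \frac{I^{2}}{8}$)
$v{\left(G \right)} = \frac{11}{2} + \left(-1 + G\right)^{2}$ ($v{\left(G \right)} = \left(\left(-1 + G\right)^{2} - \left(3 - \frac{6^{2}}{8}\right)\right) + 4 = \left(\left(-1 + G\right)^{2} + \left(-3 + \frac{1}{8} \cdot 36\right)\right) + 4 = \left(\left(-1 + G\right)^{2} + \left(-3 + \frac{9}{2}\right)\right) + 4 = \left(\left(-1 + G\right)^{2} + \frac{3}{2}\right) + 4 = \left(\frac{3}{2} + \left(-1 + G\right)^{2}\right) + 4 = \frac{11}{2} + \left(-1 + G\right)^{2}$)
$v{\left(\left(\left(u - -4\right) + 5\right) 4 \right)} - 313 = \left(\frac{11}{2} + \left(-1 + \left(\left(-2 - -4\right) + 5\right) 4\right)^{2}\right) - 313 = \left(\frac{11}{2} + \left(-1 + \left(\left(-2 + 4\right) + 5\right) 4\right)^{2}\right) - 313 = \left(\frac{11}{2} + \left(-1 + \left(2 + 5\right) 4\right)^{2}\right) - 313 = \left(\frac{11}{2} + \left(-1 + 7 \cdot 4\right)^{2}\right) - 313 = \left(\frac{11}{2} + \left(-1 + 28\right)^{2}\right) - 313 = \left(\frac{11}{2} + 27^{2}\right) - 313 = \left(\frac{11}{2} + 729\right) - 313 = \frac{1469}{2} - 313 = \frac{843}{2}$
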